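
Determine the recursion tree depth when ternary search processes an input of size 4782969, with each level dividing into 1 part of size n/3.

For divide and conquer with division factor 3:

Problem sizes at each level:
Level 0: 4782969
Level 1: 1594323
Level 2: 531441
Level 3: 177147
Level 4: 59049
Level 5: 19683
Level 6: 6561
Level 7: 2187
Level 8: 729
Level 9: 243
Level 10: 81
Level 11: 27
Level 12: 9
Level 13: 3
Level 14: 1

The root is level 0 and the size-1 base case is level 14 (the tree spans levels 0 through 14, i.e. 15 levels counting the root), so the depth is the number of divisions: log_3(4782969) = 14

The recursion tree depth is log_3(4782969) = 14. At each level, the problem size is divided by 3, so it takes 14 divisions to reduce to a base case of size 1. The algorithm makes 1 recursive call at each level.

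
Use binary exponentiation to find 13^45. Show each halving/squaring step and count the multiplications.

Computing 13^45 by squaring (build up from 13^1; each line after the first costs one multiplication):

13^1 = 13
13^2 = (13^1)^2 = 13^2 = 169
13^4 = (13^2)^2 = 169^2 = 28561
13^5 = 13 * 13^4 = 13 * 28561 = 371293
13^10 = (13^5)^2 = 371293^2 = 137858491849
13^11 = 13 * 13^10 = 13 * 137858491849 = 1792160394037
13^22 = (13^11)^2 = 1792160394037^2 = 3211838877954855105157369
13^44 = (13^22)^2 = 3211838877954855105157369^2 = 10315908977942302627204470186314316211062255002161
13^45 = 13 * 13^44 = 13 * 10315908977942302627204470186314316211062255002161 = 134106816713249934153658112422086110743809315028093

Result: 134106816713249934153658112422086110743809315028093
Multiplications needed: 8 (8 lines after 13^1)

13^45 = 134106816713249934153658112422086110743809315028093. Using exponentiation by squaring, this requires 8 multiplications. The key idea: if the exponent is even, square the half-power; if odd, multiply by the base once.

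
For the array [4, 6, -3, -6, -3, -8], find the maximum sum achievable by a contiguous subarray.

Using Kadane's algorithm on [4, 6, -3, -6, -3, -8]:

Scanning through the array:
Position 1 (value 6): max_ending_here = 10, max_so_far = 10
Position 2 (value -3): max_ending_here = 7, max_so_far = 10
Position 3 (value -6): max_ending_here = 1, max_so_far = 10
Position 4 (value -3): max_ending_here = -2, max_so_far = 10
Position 5 (value -8): max_ending_here = -8, max_so_far = 10

Maximum subarray: [4, 6]
Maximum sum: 10

The maximum subarray is [4, 6] with sum 10. This subarray runs from index 0 to index 1.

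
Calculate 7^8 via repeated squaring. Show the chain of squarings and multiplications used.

Computing 7^8 by squaring (build up from 7^1; each line after the first costs one multiplication):

7^1 = 7
7^2 = (7^1)^2 = 7^2 = 49
7^4 = (7^2)^2 = 49^2 = 2401
7^8 = (7^4)^2 = 2401^2 = 5764801

Result: 5764801
Multiplications needed: 3 (3 lines after 7^1)

7^8 = 5764801. Using exponentiation by squaring, this requires 3 multiplications. The key idea: if the exponent is even, square the half-power; if odd, multiply by the base once.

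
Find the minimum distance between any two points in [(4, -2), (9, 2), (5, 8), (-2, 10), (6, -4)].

Computing all pairwise distances among 5 points:

d((4, -2), (9, 2)) = 6.4031
d((4, -2), (5, 8)) = 10.0499
d((4, -2), (-2, 10)) = 13.4164
d((4, -2), (6, -4)) = 2.8284 <-- minimum
d((9, 2), (5, 8)) = 7.2111
d((9, 2), (-2, 10)) = 13.6015
d((9, 2), (6, -4)) = 6.7082
d((5, 8), (-2, 10)) = 7.2801
d((5, 8), (6, -4)) = 12.0416
d((-2, 10), (6, -4)) = 16.1245

Closest pair: (4, -2) and (6, -4) with distance 2.8284

The closest pair is (4, -2) and (6, -4) with Euclidean distance 2.8284. For 5 points, brute-force pairwise comparison is shown above. For large n, the divide-and-conquer algorithm (sort by x, recurse on halves, check the dividing strip) achieves O(n log n).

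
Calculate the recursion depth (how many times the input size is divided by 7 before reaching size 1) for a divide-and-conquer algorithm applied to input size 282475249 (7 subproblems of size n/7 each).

For divide and conquer with division factor 7:

Problem sizes at each level:
Level 0: 282475249
Level 1: 40353607
Level 2: 5764801
Level 3: 823543
Level 4: 117649
Level 5: 16807
Level 6: 2401
Level 7: 343
Level 8: 49
Level 9: 7
Level 10: 1

The root is level 0 and the size-1 base case is level 10 (the tree spans levels 0 through 10, i.e. 11 levels counting the root), so the depth is the number of divisions: log_7(282475249) = 10

The recursion tree depth is log_7(282475249) = 10. At each level, the problem size is divided by 7, so it takes 10 divisions to reduce to a base case of size 1. The algorithm makes 7 recursive calls at each level.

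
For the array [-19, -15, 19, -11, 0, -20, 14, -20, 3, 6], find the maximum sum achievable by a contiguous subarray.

Using Kadane's algorithm on [-19, -15, 19, -11, 0, -20, 14, -20, 3, 6]:

Scanning through the array:
Position 1 (value -15): max_ending_here = -15, max_so_far = -15
Position 2 (value 19): max_ending_here = 19, max_so_far = 19
Position 3 (value -11): max_ending_here = 8, max_so_far = 19
Position 4 (value 0): max_ending_here = 8, max_so_far = 19
Position 5 (value -20): max_ending_here = -12, max_so_far = 19
Position 6 (value 14): max_ending_here = 14, max_so_far = 19
Position 7 (value -20): max_ending_here = -6, max_so_far = 19
Position 8 (value 3): max_ending_here = 3, max_so_far = 19
Position 9 (value 6): max_ending_here = 9, max_so_far = 19

Maximum subarray: [19]
Maximum sum: 19

The maximum subarray is [19] with sum 19. This subarray runs from index 2 to index 2.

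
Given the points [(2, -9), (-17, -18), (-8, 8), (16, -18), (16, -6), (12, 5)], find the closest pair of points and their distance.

Computing all pairwise distances among 6 points:

d((2, -9), (-17, -18)) = 21.0238
d((2, -9), (-8, 8)) = 19.7231
d((2, -9), (16, -18)) = 16.6433
d((2, -9), (16, -6)) = 14.3178
d((2, -9), (12, 5)) = 17.2047
d((-17, -18), (-8, 8)) = 27.5136
d((-17, -18), (16, -18)) = 33.0
d((-17, -18), (16, -6)) = 35.1141
d((-17, -18), (12, 5)) = 37.0135
d((-8, 8), (16, -18)) = 35.3836
d((-8, 8), (16, -6)) = 27.7849
d((-8, 8), (12, 5)) = 20.2237
d((16, -18), (16, -6)) = 12.0
d((16, -18), (12, 5)) = 23.3452
d((16, -6), (12, 5)) = 11.7047 <-- minimum

Closest pair: (16, -6) and (12, 5) with distance 11.7047

The closest pair is (16, -6) and (12, 5) with Euclidean distance 11.7047. For 6 points, brute-force pairwise comparison is shown above. For large n, the divide-and-conquer algorithm (sort by x, recurse on halves, check the dividing strip) achieves O(n log n).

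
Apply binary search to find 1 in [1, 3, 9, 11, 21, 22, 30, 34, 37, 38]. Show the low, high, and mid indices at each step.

Binary search for 1 in [1, 3, 9, 11, 21, 22, 30, 34, 37, 38]:

lo=0, hi=9, mid=4, arr[mid]=21 -> 21 > 1, search left half
lo=0, hi=3, mid=1, arr[mid]=3 -> 3 > 1, search left half
lo=0, hi=0, mid=0, arr[mid]=1 -> Found target at index 0!

Binary search finds 1 at index 0 after 3 comparisons. The search repeatedly halves the search space by comparing with the middle element.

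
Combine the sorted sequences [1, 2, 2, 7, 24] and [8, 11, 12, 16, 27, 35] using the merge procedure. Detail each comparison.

Merging process:

Compare 1 vs 8: take 1 from left. Merged: [1]
Compare 2 vs 8: take 2 from left. Merged: [1, 2]
Compare 2 vs 8: take 2 from left. Merged: [1, 2, 2]
Compare 7 vs 8: take 7 from left. Merged: [1, 2, 2, 7]
Compare 24 vs 8: take 8 from right. Merged: [1, 2, 2, 7, 8]
Compare 24 vs 11: take 11 from right. Merged: [1, 2, 2, 7, 8, 11]
Compare 24 vs 12: take 12 from right. Merged: [1, 2, 2, 7, 8, 11, 12]
Compare 24 vs 16: take 16 from right. Merged: [1, 2, 2, 7, 8, 11, 12, 16]
Compare 24 vs 27: take 24 from left. Merged: [1, 2, 2, 7, 8, 11, 12, 16, 24]
Append remaining from right: [27, 35]. Merged: [1, 2, 2, 7, 8, 11, 12, 16, 24, 27, 35]

Final merged array: [1, 2, 2, 7, 8, 11, 12, 16, 24, 27, 35]
Total comparisons: 9

The merged array is [1, 2, 2, 7, 8, 11, 12, 16, 24, 27, 35], requiring 9 comparisons. The merge step runs in O(n) time where n is the total number of elements.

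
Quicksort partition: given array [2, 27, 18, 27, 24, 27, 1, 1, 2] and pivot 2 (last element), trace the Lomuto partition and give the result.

Lomuto partition with pivot = 2:

Initial array: [2, 27, 18, 27, 24, 27, 1, 1, 2]

arr[0]=2 <= 2: swap with position 0, array becomes [2, 27, 18, 27, 24, 27, 1, 1, 2]
arr[1]=27 > 2: no swap
arr[2]=18 > 2: no swap
arr[3]=27 > 2: no swap
arr[4]=24 > 2: no swap
arr[5]=27 > 2: no swap
arr[6]=1 <= 2: swap with position 1, array becomes [2, 1, 18, 27, 24, 27, 27, 1, 2]
arr[7]=1 <= 2: swap with position 2, array becomes [2, 1, 1, 27, 24, 27, 27, 18, 2]

Place pivot at position 3: [2, 1, 1, 2, 24, 27, 27, 18, 27]
Pivot position: 3

After partitioning with pivot 2, the array becomes [2, 1, 1, 2, 24, 27, 27, 18, 27]. The pivot is placed at index 3. All elements to the left of the pivot are <= 2, and all elements to the right are > 2.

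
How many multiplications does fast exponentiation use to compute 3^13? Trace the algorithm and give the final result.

Computing 3^13 by squaring (build up from 3^1; each line after the first costs one multiplication):

3^1 = 3
3^2 = (3^1)^2 = 3^2 = 9
3^3 = 3 * 3^2 = 3 * 9 = 27
3^6 = (3^3)^2 = 27^2 = 729
3^12 = (3^6)^2 = 729^2 = 531441
3^13 = 3 * 3^12 = 3 * 531441 = 1594323

Result: 1594323
Multiplications needed: 5 (5 lines after 3^1)

3^13 = 1594323. Using exponentiation by squaring, this requires 5 multiplications. The key idea: if the exponent is even, square the half-power; if odd, multiply by the base once.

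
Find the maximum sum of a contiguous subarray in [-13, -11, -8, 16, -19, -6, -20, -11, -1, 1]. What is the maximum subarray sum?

Using Kadane's algorithm on [-13, -11, -8, 16, -19, -6, -20, -11, -1, 1]:

Scanning through the array:
Position 1 (value -11): max_ending_here = -11, max_so_far = -11
Position 2 (value -8): max_ending_here = -8, max_so_far = -8
Position 3 (value 16): max_ending_here = 16, max_so_far = 16
Position 4 (value -19): max_ending_here = -3, max_so_far = 16
Position 5 (value -6): max_ending_here = -6, max_so_far = 16
Position 6 (value -20): max_ending_here = -20, max_so_far = 16
Position 7 (value -11): max_ending_here = -11, max_so_far = 16
Position 8 (value -1): max_ending_here = -1, max_so_far = 16
Position 9 (value 1): max_ending_here = 1, max_so_far = 16

Maximum subarray: [16]
Maximum sum: 16

The maximum subarray is [16] with sum 16. This subarray runs from index 3 to index 3.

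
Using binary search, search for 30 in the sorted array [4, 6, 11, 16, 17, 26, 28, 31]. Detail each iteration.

Binary search for 30 in [4, 6, 11, 16, 17, 26, 28, 31]:

lo=0, hi=7, mid=3, arr[mid]=16 -> 16 < 30, search right half
lo=4, hi=7, mid=5, arr[mid]=26 -> 26 < 30, search right half
lo=6, hi=7, mid=6, arr[mid]=28 -> 28 < 30, search right half
lo=7, hi=7, mid=7, arr[mid]=31 -> 31 > 30, search left half
lo=7 > hi=6, target 30 not found

Binary search determines that 30 is not in the array after 4 comparisons. The search space was exhausted without finding the target.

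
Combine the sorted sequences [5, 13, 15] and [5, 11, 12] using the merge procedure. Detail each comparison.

Merging process:

Compare 5 vs 5: take 5 from left. Merged: [5]
Compare 13 vs 5: take 5 from right. Merged: [5, 5]
Compare 13 vs 11: take 11 from right. Merged: [5, 5, 11]
Compare 13 vs 12: take 12 from right. Merged: [5, 5, 11, 12]
Append remaining from left: [13, 15]. Merged: [5, 5, 11, 12, 13, 15]

Final merged array: [5, 5, 11, 12, 13, 15]
Total comparisons: 4

The merged array is [5, 5, 11, 12, 13, 15], requiring 4 comparisons. The merge step runs in O(n) time where n is the total number of elements.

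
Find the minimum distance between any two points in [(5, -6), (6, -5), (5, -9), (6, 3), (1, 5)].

Computing all pairwise distances among 5 points:

d((5, -6), (6, -5)) = 1.4142 <-- minimum
d((5, -6), (5, -9)) = 3.0
d((5, -6), (6, 3)) = 9.0554
d((5, -6), (1, 5)) = 11.7047
d((6, -5), (5, -9)) = 4.1231
d((6, -5), (6, 3)) = 8.0
d((6, -5), (1, 5)) = 11.1803
d((5, -9), (6, 3)) = 12.0416
d((5, -9), (1, 5)) = 14.5602
d((6, 3), (1, 5)) = 5.3852

Closest pair: (5, -6) and (6, -5) with distance 1.4142

The closest pair is (5, -6) and (6, -5) with Euclidean distance 1.4142. For 5 points, brute-force pairwise comparison is shown above. For large n, the divide-and-conquer algorithm (sort by x, recurse on halves, check the dividing strip) achieves O(n log n).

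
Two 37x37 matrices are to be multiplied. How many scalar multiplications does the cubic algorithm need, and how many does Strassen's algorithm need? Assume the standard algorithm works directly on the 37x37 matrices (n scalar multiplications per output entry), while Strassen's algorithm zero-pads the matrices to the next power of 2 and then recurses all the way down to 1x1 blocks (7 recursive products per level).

Matrix multiplication for 37x37 matrices:

Strassen's algorithm requires power-of-2 dimensions. Pad 37x37 to 64x64 (next power of 2).

Standard algorithm: 37^3 = 50653 multiplications
Strassen's algorithm: 7^(log2(64)) = 7^6 = 117649 multiplications
Difference: 50653 - 117649 = -66996 (Strassen uses MORE here due to padding overhead — for small or just-over-power-of-2 n, padding can outweigh the per-level savings)

Standard: 50653 multiplications (37^3). Strassen: 117649 multiplications (7^6, after padding to 64x64). Strassen reduces 8 recursive multiplications to 7 at each level.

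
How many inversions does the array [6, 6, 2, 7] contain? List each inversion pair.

Finding inversions in [6, 6, 2, 7]:

(0, 2): arr[0]=6 > arr[2]=2
(1, 2): arr[1]=6 > arr[2]=2

Total inversions: 2

The array has 2 inversion(s): (0,2), (1,2). Each pair (i,j) satisfies i < j and arr[i] > arr[j].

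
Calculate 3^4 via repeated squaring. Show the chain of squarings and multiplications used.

Computing 3^4 by squaring (build up from 3^1; each line after the first costs one multiplication):

3^1 = 3
3^2 = (3^1)^2 = 3^2 = 9
3^4 = (3^2)^2 = 9^2 = 81

Result: 81
Multiplications needed: 2 (2 lines after 3^1)

3^4 = 81. Using exponentiation by squaring, this requires 2 multiplications. The key idea: if the exponent is even, square the half-power; if odd, multiply by the base once.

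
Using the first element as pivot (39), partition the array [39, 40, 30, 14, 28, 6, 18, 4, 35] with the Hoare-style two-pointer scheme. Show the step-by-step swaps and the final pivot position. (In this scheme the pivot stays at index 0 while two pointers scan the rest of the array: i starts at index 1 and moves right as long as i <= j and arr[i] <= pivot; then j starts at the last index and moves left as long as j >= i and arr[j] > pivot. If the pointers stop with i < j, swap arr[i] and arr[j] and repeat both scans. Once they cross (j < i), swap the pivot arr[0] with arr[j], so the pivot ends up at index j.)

Hoare-style two-pointer partition with pivot = 39:

Initial array: [39, 40, 30, 14, 28, 6, 18, 4, 35]

Pointers start at i = 1, j = 8.
i stops at index 1 (arr[1]=40 > 39), j stops at index 8 (arr[8]=35 <= 39): swap arr[1] and arr[8], array becomes [39, 35, 30, 14, 28, 6, 18, 4, 40]
i ends at 8, j ends at 7: the pointers have crossed (j < i), so scanning stops.

Swap pivot arr[0] with arr[7] to place pivot at position 7: [4, 35, 30, 14, 28, 6, 18, 39, 40]
Pivot position: 7

After partitioning with pivot 39, the array becomes [4, 35, 30, 14, 28, 6, 18, 39, 40]. The pivot is placed at index 7. All elements to the left of the pivot are <= 39, and all elements to the right are > 39.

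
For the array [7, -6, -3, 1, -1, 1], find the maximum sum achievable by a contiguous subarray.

Using Kadane's algorithm on [7, -6, -3, 1, -1, 1]:

Scanning through the array:
Position 1 (value -6): max_ending_here = 1, max_so_far = 7
Position 2 (value -3): max_ending_here = -2, max_so_far = 7
Position 3 (value 1): max_ending_here = 1, max_so_far = 7
Position 4 (value -1): max_ending_here = 0, max_so_far = 7
Position 5 (value 1): max_ending_here = 1, max_so_far = 7

Maximum subarray: [7]
Maximum sum: 7

The maximum subarray is [7] with sum 7. This subarray runs from index 0 to index 0.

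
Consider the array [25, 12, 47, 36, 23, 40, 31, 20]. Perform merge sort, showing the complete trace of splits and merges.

Merge sort trace:

Split: [25, 12, 47, 36, 23, 40, 31, 20] -> [25, 12, 47, 36] and [23, 40, 31, 20]
  Split: [25, 12, 47, 36] -> [25, 12] and [47, 36]
    Split: [25, 12] -> [25] and [12]
    Merge: [25] + [12] -> [12, 25]
    Split: [47, 36] -> [47] and [36]
    Merge: [47] + [36] -> [36, 47]
  Merge: [12, 25] + [36, 47] -> [12, 25, 36, 47]
  Split: [23, 40, 31, 20] -> [23, 40] and [31, 20]
    Split: [23, 40] -> [23] and [40]
    Merge: [23] + [40] -> [23, 40]
    Split: [31, 20] -> [31] and [20]
    Merge: [31] + [20] -> [20, 31]
  Merge: [23, 40] + [20, 31] -> [20, 23, 31, 40]
Merge: [12, 25, 36, 47] + [20, 23, 31, 40] -> [12, 20, 23, 25, 31, 36, 40, 47]

Final sorted array: [12, 20, 23, 25, 31, 36, 40, 47]

The merge sort proceeds by recursively splitting the array and merging sorted halves.
After all merges, the sorted array is [12, 20, 23, 25, 31, 36, 40, 47].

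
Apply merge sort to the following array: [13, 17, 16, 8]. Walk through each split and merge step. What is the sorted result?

Merge sort trace:

Split: [13, 17, 16, 8] -> [13, 17] and [16, 8]
  Split: [13, 17] -> [13] and [17]
  Merge: [13] + [17] -> [13, 17]
  Split: [16, 8] -> [16] and [8]
  Merge: [16] + [8] -> [8, 16]
Merge: [13, 17] + [8, 16] -> [8, 13, 16, 17]

Final sorted array: [8, 13, 16, 17]

The merge sort proceeds by recursively splitting the array and merging sorted halves.
After all merges, the sorted array is [8, 13, 16, 17].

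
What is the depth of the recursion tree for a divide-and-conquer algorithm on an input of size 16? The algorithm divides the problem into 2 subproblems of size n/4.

For divide and conquer with division factor 4:

Problem sizes at each level:
Level 0: 16
Level 1: 4
Level 2: 1

The root is level 0 and the size-1 base case is level 2 (the tree spans levels 0 through 2, i.e. 3 levels counting the root), so the depth is the number of divisions: log_4(16) = 2

The recursion tree depth is log_4(16) = 2. At each level, the problem size is divided by 4, so it takes 2 divisions to reduce to a base case of size 1. The algorithm makes 2 recursive calls at each level.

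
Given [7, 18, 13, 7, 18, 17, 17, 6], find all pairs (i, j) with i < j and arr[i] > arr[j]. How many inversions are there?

Finding inversions in [7, 18, 13, 7, 18, 17, 17, 6]:

(0, 7): arr[0]=7 > arr[7]=6
(1, 2): arr[1]=18 > arr[2]=13
(1, 3): arr[1]=18 > arr[3]=7
(1, 5): arr[1]=18 > arr[5]=17
(1, 6): arr[1]=18 > arr[6]=17
(1, 7): arr[1]=18 > arr[7]=6
(2, 3): arr[2]=13 > arr[3]=7
(2, 7): arr[2]=13 > arr[7]=6
(3, 7): arr[3]=7 > arr[7]=6
(4, 5): arr[4]=18 > arr[5]=17
(4, 6): arr[4]=18 > arr[6]=17
(4, 7): arr[4]=18 > arr[7]=6
(5, 7): arr[5]=17 > arr[7]=6
(6, 7): arr[6]=17 > arr[7]=6

Total inversions: 14

The array has 14 inversion(s): (0,7), (1,2), (1,3), (1,5), (1,6), (1,7), (2,3), (2,7), (3,7), (4,5), (4,6), (4,7), (5,7), (6,7). Each pair (i,j) satisfies i < j and arr[i] > arr[j].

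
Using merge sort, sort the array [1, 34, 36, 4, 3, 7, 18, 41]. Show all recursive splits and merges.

Merge sort trace:

Split: [1, 34, 36, 4, 3, 7, 18, 41] -> [1, 34, 36, 4] and [3, 7, 18, 41]
  Split: [1, 34, 36, 4] -> [1, 34] and [36, 4]
    Split: [1, 34] -> [1] and [34]
    Merge: [1] + [34] -> [1, 34]
    Split: [36, 4] -> [36] and [4]
    Merge: [36] + [4] -> [4, 36]
  Merge: [1, 34] + [4, 36] -> [1, 4, 34, 36]
  Split: [3, 7, 18, 41] -> [3, 7] and [18, 41]
    Split: [3, 7] -> [3] and [7]
    Merge: [3] + [7] -> [3, 7]
    Split: [18, 41] -> [18] and [41]
    Merge: [18] + [41] -> [18, 41]
  Merge: [3, 7] + [18, 41] -> [3, 7, 18, 41]
Merge: [1, 4, 34, 36] + [3, 7, 18, 41] -> [1, 3, 4, 7, 18, 34, 36, 41]

Final sorted array: [1, 3, 4, 7, 18, 34, 36, 41]

The merge sort proceeds by recursively splitting the array and merging sorted halves.
After all merges, the sorted array is [1, 3, 4, 7, 18, 34, 36, 41].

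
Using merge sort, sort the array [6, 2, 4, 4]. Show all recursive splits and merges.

Merge sort trace:

Split: [6, 2, 4, 4] -> [6, 2] and [4, 4]
  Split: [6, 2] -> [6] and [2]
  Merge: [6] + [2] -> [2, 6]
  Split: [4, 4] -> [4] and [4]
  Merge: [4] + [4] -> [4, 4]
Merge: [2, 6] + [4, 4] -> [2, 4, 4, 6]

Final sorted array: [2, 4, 4, 6]

The merge sort proceeds by recursively splitting the array and merging sorted halves.
After all merges, the sorted array is [2, 4, 4, 6].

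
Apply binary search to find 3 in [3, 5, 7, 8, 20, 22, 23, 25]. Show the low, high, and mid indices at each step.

Binary search for 3 in [3, 5, 7, 8, 20, 22, 23, 25]:

lo=0, hi=7, mid=3, arr[mid]=8 -> 8 > 3, search left half
lo=0, hi=2, mid=1, arr[mid]=5 -> 5 > 3, search left half
lo=0, hi=0, mid=0, arr[mid]=3 -> Found target at index 0!

Binary search finds 3 at index 0 after 3 comparisons. The search repeatedly halves the search space by comparing with the middle element.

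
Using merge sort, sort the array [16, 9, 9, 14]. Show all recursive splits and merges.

Merge sort trace:

Split: [16, 9, 9, 14] -> [16, 9] and [9, 14]
  Split: [16, 9] -> [16] and [9]
  Merge: [16] + [9] -> [9, 16]
  Split: [9, 14] -> [9] and [14]
  Merge: [9] + [14] -> [9, 14]
Merge: [9, 16] + [9, 14] -> [9, 9, 14, 16]

Final sorted array: [9, 9, 14, 16]

The merge sort proceeds by recursively splitting the array and merging sorted halves.
After all merges, the sorted array is [9, 9, 14, 16].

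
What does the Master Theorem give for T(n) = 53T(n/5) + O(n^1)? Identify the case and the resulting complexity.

Master Theorem for T(n) = 53T(n/5) + O(n^1):

a = 53, b = 5, c = 1
log_b(a) = log_5(53) = 2.4669

Case 1: c = 1 < log_5(53) = 2.4669
T(n) = O(n^(log_5 53))

For T(n) = 53T(n/5) + O(n^1): log_5(53) = 2.4669. This is Case 1 of the Master Theorem (c < log_b(a), work dominated by leaves), giving O(n^(log_5 53)).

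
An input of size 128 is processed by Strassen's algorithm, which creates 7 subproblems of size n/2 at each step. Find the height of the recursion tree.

For divide and conquer with division factor 2:

Problem sizes at each level:
Level 0: 128
Level 1: 64
Level 2: 32
Level 3: 16
Level 4: 8
Level 5: 4
Level 6: 2
Level 7: 1

The root is level 0 and the size-1 base case is level 7 (the tree spans levels 0 through 7, i.e. 8 levels counting the root), so the depth is the number of divisions: log_2(128) = 7

The recursion tree depth is log_2(128) = 7. At each level, the problem size is divided by 2, so it takes 7 divisions to reduce to a base case of size 1. The algorithm makes 7 recursive calls at each level.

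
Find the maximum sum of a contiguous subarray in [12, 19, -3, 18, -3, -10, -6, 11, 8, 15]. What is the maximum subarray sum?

Using Kadane's algorithm on [12, 19, -3, 18, -3, -10, -6, 11, 8, 15]:

Scanning through the array:
Position 1 (value 19): max_ending_here = 31, max_so_far = 31
Position 2 (value -3): max_ending_here = 28, max_so_far = 31
Position 3 (value 18): max_ending_here = 46, max_so_far = 46
Position 4 (value -3): max_ending_here = 43, max_so_far = 46
Position 5 (value -10): max_ending_here = 33, max_so_far = 46
Position 6 (value -6): max_ending_here = 27, max_so_far = 46
Position 7 (value 11): max_ending_here = 38, max_so_far = 46
Position 8 (value 8): max_ending_here = 46, max_so_far = 46
Position 9 (value 15): max_ending_here = 61, max_so_far = 61

Maximum subarray: [12, 19, -3, 18, -3, -10, -6, 11, 8, 15]
Maximum sum: 61

The maximum subarray is [12, 19, -3, 18, -3, -10, -6, 11, 8, 15] with sum 61. This subarray runs from index 0 to index 9.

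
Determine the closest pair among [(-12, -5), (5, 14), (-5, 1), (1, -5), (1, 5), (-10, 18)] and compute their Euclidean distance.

Computing all pairwise distances among 6 points:

d((-12, -5), (5, 14)) = 25.4951
d((-12, -5), (-5, 1)) = 9.2195
d((-12, -5), (1, -5)) = 13.0
d((-12, -5), (1, 5)) = 16.4012
d((-12, -5), (-10, 18)) = 23.0868
d((5, 14), (-5, 1)) = 16.4012
d((5, 14), (1, -5)) = 19.4165
d((5, 14), (1, 5)) = 9.8489
d((5, 14), (-10, 18)) = 15.5242
d((-5, 1), (1, -5)) = 8.4853
d((-5, 1), (1, 5)) = 7.2111 <-- minimum
d((-5, 1), (-10, 18)) = 17.72
d((1, -5), (1, 5)) = 10.0
d((1, -5), (-10, 18)) = 25.4951
d((1, 5), (-10, 18)) = 17.0294

Closest pair: (-5, 1) and (1, 5) with distance 7.2111

The closest pair is (-5, 1) and (1, 5) with Euclidean distance 7.2111. For 6 points, brute-force pairwise comparison is shown above. For large n, the divide-and-conquer algorithm (sort by x, recurse on halves, check the dividing strip) achieves O(n log n).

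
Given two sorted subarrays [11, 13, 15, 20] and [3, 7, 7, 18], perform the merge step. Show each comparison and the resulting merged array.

Merging process:

Compare 11 vs 3: take 3 from right. Merged: [3]
Compare 11 vs 7: take 7 from right. Merged: [3, 7]
Compare 11 vs 7: take 7 from right. Merged: [3, 7, 7]
Compare 11 vs 18: take 11 from left. Merged: [3, 7, 7, 11]
Compare 13 vs 18: take 13 from left. Merged: [3, 7, 7, 11, 13]
Compare 15 vs 18: take 15 from left. Merged: [3, 7, 7, 11, 13, 15]
Compare 20 vs 18: take 18 from right. Merged: [3, 7, 7, 11, 13, 15, 18]
Append remaining from left: [20]. Merged: [3, 7, 7, 11, 13, 15, 18, 20]

Final merged array: [3, 7, 7, 11, 13, 15, 18, 20]
Total comparisons: 7

The merged array is [3, 7, 7, 11, 13, 15, 18, 20], requiring 7 comparisons. The merge step runs in O(n) time where n is the total number of elements.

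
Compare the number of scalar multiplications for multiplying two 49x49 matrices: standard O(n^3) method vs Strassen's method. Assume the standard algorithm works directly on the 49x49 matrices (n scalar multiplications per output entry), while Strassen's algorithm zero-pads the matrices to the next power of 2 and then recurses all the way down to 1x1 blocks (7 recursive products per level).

Matrix multiplication for 49x49 matrices:

Strassen's algorithm requires power-of-2 dimensions. Pad 49x49 to 64x64 (next power of 2).

Standard algorithm: 49^3 = 117649 multiplications
Strassen's algorithm: 7^(log2(64)) = 7^6 = 117649 multiplications
Savings: 117649 - 117649 = 0 multiplications

Standard: 117649 multiplications (49^3). Strassen: 117649 multiplications (7^6, after padding to 64x64). Strassen reduces 8 recursive multiplications to 7 at each level.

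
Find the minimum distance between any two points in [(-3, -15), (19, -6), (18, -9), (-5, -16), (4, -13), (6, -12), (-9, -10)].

Computing all pairwise distances among 7 points:

d((-3, -15), (19, -6)) = 23.7697
d((-3, -15), (18, -9)) = 21.8403
d((-3, -15), (-5, -16)) = 2.2361 <-- minimum
d((-3, -15), (4, -13)) = 7.2801
d((-3, -15), (6, -12)) = 9.4868
d((-3, -15), (-9, -10)) = 7.8102
d((19, -6), (18, -9)) = 3.1623
d((19, -6), (-5, -16)) = 26.0
d((19, -6), (4, -13)) = 16.5529
d((19, -6), (6, -12)) = 14.3178
d((19, -6), (-9, -10)) = 28.2843
d((18, -9), (-5, -16)) = 24.0416
d((18, -9), (4, -13)) = 14.5602
d((18, -9), (6, -12)) = 12.3693
d((18, -9), (-9, -10)) = 27.0185
d((-5, -16), (4, -13)) = 9.4868
d((-5, -16), (6, -12)) = 11.7047
d((-5, -16), (-9, -10)) = 7.2111
d((4, -13), (6, -12)) = 2.2361 <-- minimum
d((4, -13), (-9, -10)) = 13.3417
d((6, -12), (-9, -10)) = 15.1327

Minimum distance: 2.2361 (tie among 2 pairs: (-3, -15) and (-5, -16); (4, -13) and (6, -12))

The minimum Euclidean distance is 2.2361. There is a tie: 2 pairs achieve this minimum — (-3, -15) and (-5, -16); (4, -13) and (6, -12). Any of these is a valid closest pair. For 7 points, brute-force pairwise comparison is shown above. For large n, the divide-and-conquer algorithm (sort by x, recurse on halves, check the dividing strip) achieves O(n log n).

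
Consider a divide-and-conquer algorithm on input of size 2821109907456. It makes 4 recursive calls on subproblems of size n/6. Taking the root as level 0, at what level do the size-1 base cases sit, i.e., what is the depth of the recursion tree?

For divide and conquer with division factor 6:

Problem sizes at each level:
Level 0: 2821109907456
Level 1: 470184984576
Level 2: 78364164096
Level 3: 13060694016
Level 4: 2176782336
Level 5: 362797056
Level 6: 60466176
Level 7: 10077696
Level 8: 1679616
Level 9: 279936
Level 10: 46656
Level 11: 7776
Level 12: 1296
Level 13: 216
Level 14: 36
Level 15: 6
Level 16: 1

The root is level 0 and the size-1 base case is level 16 (the tree spans levels 0 through 16, i.e. 17 levels counting the root), so the depth is the number of divisions: log_6(2821109907456) = 16

The recursion tree depth is log_6(2821109907456) = 16. At each level, the problem size is divided by 6, so it takes 16 divisions to reduce to a base case of size 1. The algorithm makes 4 recursive calls at each level.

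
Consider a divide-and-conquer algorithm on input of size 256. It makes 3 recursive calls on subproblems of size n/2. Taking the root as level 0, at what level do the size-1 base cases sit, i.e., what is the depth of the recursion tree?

For divide and conquer with division factor 2:

Problem sizes at each level:
Level 0: 256
Level 1: 128
Level 2: 64
Level 3: 32
Level 4: 16
Level 5: 8
Level 6: 4
Level 7: 2
Level 8: 1

The root is level 0 and the size-1 base case is level 8 (the tree spans levels 0 through 8, i.e. 9 levels counting the root), so the depth is the number of divisions: log_2(256) = 8

The recursion tree depth is log_2(256) = 8. At each level, the problem size is divided by 2, so it takes 8 divisions to reduce to a base case of size 1. The algorithm makes 3 recursive calls at each level.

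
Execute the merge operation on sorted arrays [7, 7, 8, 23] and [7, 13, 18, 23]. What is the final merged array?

Merging process:

Compare 7 vs 7: take 7 from left. Merged: [7]
Compare 7 vs 7: take 7 from left. Merged: [7, 7]
Compare 8 vs 7: take 7 from right. Merged: [7, 7, 7]
Compare 8 vs 13: take 8 from left. Merged: [7, 7, 7, 8]
Compare 23 vs 13: take 13 from right. Merged: [7, 7, 7, 8, 13]
Compare 23 vs 18: take 18 from right. Merged: [7, 7, 7, 8, 13, 18]
Compare 23 vs 23: take 23 from left. Merged: [7, 7, 7, 8, 13, 18, 23]
Append remaining from right: [23]. Merged: [7, 7, 7, 8, 13, 18, 23, 23]

Final merged array: [7, 7, 7, 8, 13, 18, 23, 23]
Total comparisons: 7

The merged array is [7, 7, 7, 8, 13, 18, 23, 23], requiring 7 comparisons. The merge step runs in O(n) time where n is the total number of elements.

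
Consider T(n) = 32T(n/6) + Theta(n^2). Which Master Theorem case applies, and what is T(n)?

Master Theorem for T(n) = 32T(n/6) + O(n^2):

a = 32, b = 6, c = 2
log_b(a) = log_6(32) = 1.9343

Case 3: c = 2 > log_6(32) = 1.9343
T(n) = O(n^2) = O(n^2)

For T(n) = 32T(n/6) + O(n^2): log_6(32) = 1.9343. This is Case 3 of the Master Theorem (c > log_b(a), work dominated by root), giving O(n^2).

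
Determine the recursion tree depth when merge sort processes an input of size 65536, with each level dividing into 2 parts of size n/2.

For divide and conquer with division factor 2:

Problem sizes at each level:
Level 0: 65536
Level 1: 32768
Level 2: 16384
Level 3: 8192
Level 4: 4096
Level 5: 2048
Level 6: 1024
Level 7: 512
Level 8: 256
Level 9: 128
Level 10: 64
Level 11: 32
Level 12: 16
Level 13: 8
Level 14: 4
Level 15: 2
Level 16: 1

The root is level 0 and the size-1 base case is level 16 (the tree spans levels 0 through 16, i.e. 17 levels counting the root), so the depth is the number of divisions: log_2(65536) = 16

The recursion tree depth is log_2(65536) = 16. At each level, the problem size is divided by 2, so it takes 16 divisions to reduce to a base case of size 1. The algorithm makes 2 recursive calls at each level.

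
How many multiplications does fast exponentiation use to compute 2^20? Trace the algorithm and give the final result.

Computing 2^20 by squaring (build up from 2^1; each line after the first costs one multiplication):

2^1 = 2
2^2 = (2^1)^2 = 2^2 = 4
2^4 = (2^2)^2 = 4^2 = 16
2^5 = 2 * 2^4 = 2 * 16 = 32
2^10 = (2^5)^2 = 32^2 = 1024
2^20 = (2^10)^2 = 1024^2 = 1048576

Result: 1048576
Multiplications needed: 5 (5 lines after 2^1)

2^20 = 1048576. Using exponentiation by squaring, this requires 5 multiplications. The key idea: if the exponent is even, square the half-power; if odd, multiply by the base once.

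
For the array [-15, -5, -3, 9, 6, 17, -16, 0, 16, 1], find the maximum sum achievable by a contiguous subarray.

Using Kadane's algorithm on [-15, -5, -3, 9, 6, 17, -16, 0, 16, 1]:

Scanning through the array:
Position 1 (value -5): max_ending_here = -5, max_so_far = -5
Position 2 (value -3): max_ending_here = -3, max_so_far = -3
Position 3 (value 9): max_ending_here = 9, max_so_far = 9
Position 4 (value 6): max_ending_here = 15, max_so_far = 15
Position 5 (value 17): max_ending_here = 32, max_so_far = 32
Position 6 (value -16): max_ending_here = 16, max_so_far = 32
Position 7 (value 0): max_ending_here = 16, max_so_far = 32
Position 8 (value 16): max_ending_here = 32, max_so_far = 32
Position 9 (value 1): max_ending_here = 33, max_so_far = 33

Maximum subarray: [9, 6, 17, -16, 0, 16, 1]
Maximum sum: 33

The maximum subarray is [9, 6, 17, -16, 0, 16, 1] with sum 33. This subarray runs from index 3 to index 9.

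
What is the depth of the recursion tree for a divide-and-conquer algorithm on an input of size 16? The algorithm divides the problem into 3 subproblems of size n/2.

For divide and conquer with division factor 2:

Problem sizes at each level:
Level 0: 16
Level 1: 8
Level 2: 4
Level 3: 2
Level 4: 1

The root is level 0 and the size-1 base case is level 4 (the tree spans levels 0 through 4, i.e. 5 levels counting the root), so the depth is the number of divisions: log_2(16) = 4

The recursion tree depth is log_2(16) = 4. At each level, the problem size is divided by 2, so it takes 4 divisions to reduce to a base case of size 1. The algorithm makes 3 recursive calls at each level.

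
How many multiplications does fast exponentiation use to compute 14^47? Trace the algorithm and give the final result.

Computing 14^47 by squaring (build up from 14^1; each line after the first costs one multiplication):

14^1 = 14
14^2 = (14^1)^2 = 14^2 = 196
14^4 = (14^2)^2 = 196^2 = 38416
14^5 = 14 * 14^4 = 14 * 38416 = 537824
14^10 = (14^5)^2 = 537824^2 = 289254654976
14^11 = 14 * 14^10 = 14 * 289254654976 = 4049565169664
14^22 = (14^11)^2 = 4049565169664^2 = 16398978063355821105872896
14^23 = 14 * 14^22 = 14 * 16398978063355821105872896 = 229585692886981495482220544
14^46 = (14^23)^2 = 229585692886981495482220544^2 = 52709590378395385649697127909589319306203213055655936
14^47 = 14 * 14^46 = 14 * 52709590378395385649697127909589319306203213055655936 = 737934265297535399095759790734250470286844982779183104

Result: 737934265297535399095759790734250470286844982779183104
Multiplications needed: 9 (9 lines after 14^1)

14^47 = 737934265297535399095759790734250470286844982779183104. Using exponentiation by squaring, this requires 9 multiplications. The key idea: if the exponent is even, square the half-power; if odd, multiply by the base once.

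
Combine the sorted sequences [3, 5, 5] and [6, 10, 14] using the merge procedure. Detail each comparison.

Merging process:

Compare 3 vs 6: take 3 from left. Merged: [3]
Compare 5 vs 6: take 5 from left. Merged: [3, 5]
Compare 5 vs 6: take 5 from left. Merged: [3, 5, 5]
Append remaining from right: [6, 10, 14]. Merged: [3, 5, 5, 6, 10, 14]

Final merged array: [3, 5, 5, 6, 10, 14]
Total comparisons: 3

The merged array is [3, 5, 5, 6, 10, 14], requiring 3 comparisons. The merge step runs in O(n) time where n is the total number of elements.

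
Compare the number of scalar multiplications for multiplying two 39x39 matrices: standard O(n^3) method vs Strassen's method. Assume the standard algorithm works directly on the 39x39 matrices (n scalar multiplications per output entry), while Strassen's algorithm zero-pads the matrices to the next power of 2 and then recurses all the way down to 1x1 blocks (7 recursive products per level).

Matrix multiplication for 39x39 matrices:

Strassen's algorithm requires power-of-2 dimensions. Pad 39x39 to 64x64 (next power of 2).

Standard algorithm: 39^3 = 59319 multiplications
Strassen's algorithm: 7^(log2(64)) = 7^6 = 117649 multiplications
Difference: 59319 - 117649 = -58330 (Strassen uses MORE here due to padding overhead — for small or just-over-power-of-2 n, padding can outweigh the per-level savings)

Standard: 59319 multiplications (39^3). Strassen: 117649 multiplications (7^6, after padding to 64x64). Strassen reduces 8 recursive multiplications to 7 at each level.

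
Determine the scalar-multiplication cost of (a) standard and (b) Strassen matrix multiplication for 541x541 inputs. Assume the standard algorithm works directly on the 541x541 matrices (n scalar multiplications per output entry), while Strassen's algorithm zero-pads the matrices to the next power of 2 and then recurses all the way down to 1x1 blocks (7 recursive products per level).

Matrix multiplication for 541x541 matrices:

Strassen's algorithm requires power-of-2 dimensions. Pad 541x541 to 1024x1024 (next power of 2).

Standard algorithm: 541^3 = 158340421 multiplications
Strassen's algorithm: 7^(log2(1024)) = 7^10 = 282475249 multiplications
Difference: 158340421 - 282475249 = -124134828 (Strassen uses MORE here due to padding overhead — for small or just-over-power-of-2 n, padding can outweigh the per-level savings)

Standard: 158340421 multiplications (541^3). Strassen: 282475249 multiplications (7^10, after padding to 1024x1024). Strassen reduces 8 recursive multiplications to 7 at each level.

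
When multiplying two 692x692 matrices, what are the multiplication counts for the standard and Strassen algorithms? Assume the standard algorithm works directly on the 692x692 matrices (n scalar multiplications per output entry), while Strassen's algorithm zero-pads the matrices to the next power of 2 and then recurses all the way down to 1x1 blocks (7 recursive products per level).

Matrix multiplication for 692x692 matrices:

Strassen's algorithm requires power-of-2 dimensions. Pad 692x692 to 1024x1024 (next power of 2).

Standard algorithm: 692^3 = 331373888 multiplications
Strassen's algorithm: 7^(log2(1024)) = 7^10 = 282475249 multiplications
Savings: 331373888 - 282475249 = 48898639 multiplications

Standard: 331373888 multiplications (692^3). Strassen: 282475249 multiplications (7^10, after padding to 1024x1024). Strassen reduces 8 recursive multiplications to 7 at each level.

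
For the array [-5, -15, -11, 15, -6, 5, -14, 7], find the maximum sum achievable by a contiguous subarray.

Using Kadane's algorithm on [-5, -15, -11, 15, -6, 5, -14, 7]:

Scanning through the array:
Position 1 (value -15): max_ending_here = -15, max_so_far = -5
Position 2 (value -11): max_ending_here = -11, max_so_far = -5
Position 3 (value 15): max_ending_here = 15, max_so_far = 15
Position 4 (value -6): max_ending_here = 9, max_so_far = 15
Position 5 (value 5): max_ending_here = 14, max_so_far = 15
Position 6 (value -14): max_ending_here = 0, max_so_far = 15
Position 7 (value 7): max_ending_here = 7, max_so_far = 15

Maximum subarray: [15]
Maximum sum: 15

The maximum subarray is [15] with sum 15. This subarray runs from index 3 to index 3.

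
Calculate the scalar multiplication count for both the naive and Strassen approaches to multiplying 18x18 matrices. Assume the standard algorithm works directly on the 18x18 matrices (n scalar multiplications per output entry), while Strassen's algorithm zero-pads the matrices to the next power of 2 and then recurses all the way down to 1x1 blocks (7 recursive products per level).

Matrix multiplication for 18x18 matrices:

Strassen's algorithm requires power-of-2 dimensions. Pad 18x18 to 32x32 (next power of 2).

Standard algorithm: 18^3 = 5832 multiplications
Strassen's algorithm: 7^(log2(32)) = 7^5 = 16807 multiplications
Difference: 5832 - 16807 = -10975 (Strassen uses MORE here due to padding overhead — for small or just-over-power-of-2 n, padding can outweigh the per-level savings)

Standard: 5832 multiplications (18^3). Strassen: 16807 multiplications (7^5, after padding to 32x32). Strassen reduces 8 recursive multiplications to 7 at each level.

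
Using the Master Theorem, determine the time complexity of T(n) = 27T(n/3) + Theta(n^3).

Master Theorem for T(n) = 27T(n/3) + O(n^3):

a = 27, b = 3, c = 3
log_b(a) = log_3(27) = 3.0000

Case 2: c = 3 = log_3(27) = 3.0000
T(n) = O(n^3 log n) = O(n^3 log n)

For T(n) = 27T(n/3) + O(n^3): log_3(27) = 3.0000. This is Case 2 of the Master Theorem (c = log_b(a), equal work at all levels), giving O(n^3 log n).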